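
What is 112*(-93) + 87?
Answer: -10329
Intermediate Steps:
112*(-93) + 87 = -10416 + 87 = -10329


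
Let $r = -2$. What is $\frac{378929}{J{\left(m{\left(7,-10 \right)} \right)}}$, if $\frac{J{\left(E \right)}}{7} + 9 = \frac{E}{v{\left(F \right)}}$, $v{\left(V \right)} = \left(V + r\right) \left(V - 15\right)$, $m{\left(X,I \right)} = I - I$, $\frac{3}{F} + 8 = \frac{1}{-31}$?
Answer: $- \frac{378929}{63} \approx -6014.7$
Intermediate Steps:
$F = - \frac{31}{83}$ ($F = \frac{3}{-8 + \frac{1}{-31}} = \frac{3}{-8 - \frac{1}{31}} = \frac{3}{- \frac{249}{31}} = 3 \left(- \frac{31}{249}\right) = - \frac{31}{83} \approx -0.37349$)
$m{\left(X,I \right)} = 0$
$v{\left(V \right)} = \left(-15 + V\right) \left(-2 + V\right)$ ($v{\left(V \right)} = \left(V - 2\right) \left(V - 15\right) = \left(-2 + V\right) \left(-15 + V\right) = \left(-15 + V\right) \left(-2 + V\right)$)
$J{\left(E \right)} = -63 + \frac{48223 E}{251372}$ ($J{\left(E \right)} = -63 + 7 \frac{E}{30 + \left(- \frac{31}{83}\right)^{2} - - \frac{527}{83}} = -63 + 7 \frac{E}{30 + \frac{961}{6889} + \frac{527}{83}} = -63 + 7 \frac{E}{\frac{251372}{6889}} = -63 + 7 E \frac{6889}{251372} = -63 + 7 \frac{6889 E}{251372} = -63 + \frac{48223 E}{251372}$)
$\frac{378929}{J{\left(m{\left(7,-10 \right)} \right)}} = \frac{378929}{-63 + \frac{48223}{251372} \cdot 0} = \frac{378929}{-63 + 0} = \frac{378929}{-63} = 378929 \left(- \frac{1}{63}\right) = - \frac{378929}{63}$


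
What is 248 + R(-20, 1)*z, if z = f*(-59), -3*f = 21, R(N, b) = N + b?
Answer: -7599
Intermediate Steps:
f = -7 (f = -⅓*21 = -7)
z = 413 (z = -7*(-59) = 413)
248 + R(-20, 1)*z = 248 + (-20 + 1)*413 = 248 - 19*413 = 248 - 7847 = -7599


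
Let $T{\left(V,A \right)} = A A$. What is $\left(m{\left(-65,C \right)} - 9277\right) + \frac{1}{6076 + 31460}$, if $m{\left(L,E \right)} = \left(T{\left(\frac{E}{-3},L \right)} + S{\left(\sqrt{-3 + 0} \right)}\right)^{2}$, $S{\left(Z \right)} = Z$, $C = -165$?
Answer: $\frac{669692725921}{37536} + 8450 i \sqrt{3} \approx 1.7841 \cdot 10^{7} + 14636.0 i$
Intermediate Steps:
$T{\left(V,A \right)} = A^{2}$
$m{\left(L,E \right)} = \left(L^{2} + i \sqrt{3}\right)^{2}$ ($m{\left(L,E \right)} = \left(L^{2} + \sqrt{-3 + 0}\right)^{2} = \left(L^{2} + \sqrt{-3}\right)^{2} = \left(L^{2} + i \sqrt{3}\right)^{2}$)
$\left(m{\left(-65,C \right)} - 9277\right) + \frac{1}{6076 + 31460} = \left(\left(\left(-65\right)^{2} + i \sqrt{3}\right)^{2} - 9277\right) + \frac{1}{6076 + 31460} = \left(\left(4225 + i \sqrt{3}\right)^{2} - 9277\right) + \frac{1}{37536} = \left(-9277 + \left(4225 + i \sqrt{3}\right)^{2}\right) + \frac{1}{37536} = - \frac{348221471}{37536} + \left(4225 + i \sqrt{3}\right)^{2}$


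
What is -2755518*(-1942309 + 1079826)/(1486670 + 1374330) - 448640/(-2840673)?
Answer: 3375554515745596781/4063582726500 ≈ 8.3068e+5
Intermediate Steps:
-2755518*(-1942309 + 1079826)/(1486670 + 1374330) - 448640/(-2840673) = -2755518/(2861000/(-862483)) - 448640*(-1/2840673) = -2755518/(2861000*(-1/862483)) + 448640/2840673 = -2755518/(-2861000/862483) + 448640/2840673 = -2755518*(-862483/2861000) + 448640/2840673 = 1188293715597/1430500 + 448640/2840673 = 3375554515745596781/4063582726500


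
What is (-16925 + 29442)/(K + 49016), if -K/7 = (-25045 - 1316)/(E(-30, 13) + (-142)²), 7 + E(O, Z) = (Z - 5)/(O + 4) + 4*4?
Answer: 1094173555/4285533257 ≈ 0.25532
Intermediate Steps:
E(O, Z) = 9 + (-5 + Z)/(4 + O) (E(O, Z) = -7 + ((Z - 5)/(O + 4) + 4*4) = -7 + ((-5 + Z)/(4 + O) + 16) = -7 + (16 + (-5 + Z)/(4 + O)) = 9 + (-5 + Z)/(4 + O))
K = 799617/87415 (K = -7*(-25045 - 1316)/((31 + 13 + 9*(-30))/(4 - 30) + (-142)²) = -(-184527)/((31 + 13 - 270)/(-26) + 20164) = -(-184527)/(-1/26*(-226) + 20164) = -(-184527)/(113/13 + 20164) = -(-184527)/262245/13 = -(-184527)*13/262245 = -7*(-114231/87415) = 799617/87415 ≈ 9.1474)
(-16925 + 29442)/(K + 49016) = (-16925 + 29442)/(799617/87415 + 49016) = 12517/(4285533257/87415) = 12517*(87415/4285533257) = 1094173555/4285533257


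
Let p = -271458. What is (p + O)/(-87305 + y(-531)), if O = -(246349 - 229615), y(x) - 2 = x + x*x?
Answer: -96064/64709 ≈ -1.4846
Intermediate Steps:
y(x) = 2 + x + x² (y(x) = 2 + (x + x*x) = 2 + (x + x²) = 2 + x + x²)
O = -16734 (O = -1*16734 = -16734)
(p + O)/(-87305 + y(-531)) = (-271458 - 16734)/(-87305 + (2 - 531 + (-531)²)) = -288192/(-87305 + (2 - 531 + 281961)) = -288192/(-87305 + 281432) = -288192/194127 = -288192*1/194127 = -96064/64709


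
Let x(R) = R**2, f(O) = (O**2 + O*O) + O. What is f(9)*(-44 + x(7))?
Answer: 855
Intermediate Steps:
f(O) = O + 2*O**2 (f(O) = (O**2 + O**2) + O = 2*O**2 + O = O + 2*O**2)
f(9)*(-44 + x(7)) = (9*(1 + 2*9))*(-44 + 7**2) = (9*(1 + 18))*(-44 + 49) = (9*19)*5 = 171*5 = 855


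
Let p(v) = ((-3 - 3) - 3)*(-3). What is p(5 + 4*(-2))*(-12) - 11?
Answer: -335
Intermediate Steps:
p(v) = 27 (p(v) = (-6 - 3)*(-3) = -9*(-3) = 27)
p(5 + 4*(-2))*(-12) - 11 = 27*(-12) - 11 = -324 - 11 = -335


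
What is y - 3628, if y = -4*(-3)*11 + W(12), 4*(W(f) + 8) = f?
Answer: -3501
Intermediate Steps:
W(f) = -8 + f/4
y = 127 (y = -4*(-3)*11 + (-8 + (¼)*12) = 12*11 + (-8 + 3) = 132 - 5 = 127)
y - 3628 = 127 - 3628 = -3501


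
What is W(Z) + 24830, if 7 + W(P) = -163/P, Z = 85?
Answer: 2109792/85 ≈ 24821.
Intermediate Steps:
W(P) = -7 - 163/P
W(Z) + 24830 = (-7 - 163/85) + 24830 = -758/85 + 24830 = 2109792/85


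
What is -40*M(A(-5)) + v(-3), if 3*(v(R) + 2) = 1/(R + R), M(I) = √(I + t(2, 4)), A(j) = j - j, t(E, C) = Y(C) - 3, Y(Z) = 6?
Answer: -37/18 - 40*√3 ≈ -71.338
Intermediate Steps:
t(E, C) = 3 (t(E, C) = 6 - 3 = 3)
A(j) = 0
M(I) = √(3 + I) (M(I) = √(I + 3) = √(3 + I))
v(R) = -2 + 1/(6*R) (v(R) = -2 + 1/(3*(R + R)) = -2 + 1/(3*((2*R))) = -2 + (1/(2*R))/3 = -2 + 1/(6*R))
-40*M(A(-5)) + v(-3) = -40*√(3 + 0) + (-2 + (⅙)/(-3)) = -40*√3 + (-2 + (⅙)*(-⅓)) = -40*√3 + (-2 - 1/18) = -40*√3 - 37/18 = -37/18 - 40*√3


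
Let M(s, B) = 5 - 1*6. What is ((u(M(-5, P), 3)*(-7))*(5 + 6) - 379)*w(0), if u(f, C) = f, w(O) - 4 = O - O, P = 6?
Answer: -1208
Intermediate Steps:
M(s, B) = -1 (M(s, B) = 5 - 6 = -1)
w(O) = 4 (w(O) = 4 + (O - O) = 4 + 0 = 4)
((u(M(-5, P), 3)*(-7))*(5 + 6) - 379)*w(0) = ((-1*(-7))*(5 + 6) - 379)*4 = (7*11 - 379)*4 = (77 - 379)*4 = -302*4 = -1208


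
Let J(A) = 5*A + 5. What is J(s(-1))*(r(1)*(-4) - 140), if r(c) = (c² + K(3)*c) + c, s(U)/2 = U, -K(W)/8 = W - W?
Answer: 740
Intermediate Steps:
K(W) = 0 (K(W) = -8*(W - W) = -8*0 = 0)
s(U) = 2*U
r(c) = c + c² (r(c) = (c² + 0*c) + c = (c² + 0) + c = c² + c = c + c²)
J(A) = 5 + 5*A
J(s(-1))*(r(1)*(-4) - 140) = (5 + 5*(2*(-1)))*((1*(1 + 1))*(-4) - 140) = (5 + 5*(-2))*((1*2)*(-4) - 140) = (5 - 10)*(2*(-4) - 140) = -5*(-8 - 140) = -5*(-148) = 740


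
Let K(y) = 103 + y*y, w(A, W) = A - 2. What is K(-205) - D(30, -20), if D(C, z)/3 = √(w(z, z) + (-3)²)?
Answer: 42128 - 3*I*√13 ≈ 42128.0 - 10.817*I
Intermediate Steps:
w(A, W) = -2 + A
K(y) = 103 + y²
D(C, z) = 3*√(7 + z) (D(C, z) = 3*√((-2 + z) + (-3)²) = 3*√((-2 + z) + 9) = 3*√(7 + z))
K(-205) - D(30, -20) = (103 + (-205)²) - 3*√(7 - 20) = (103 + 42025) - 3*√(-13) = 42128 - 3*I*√13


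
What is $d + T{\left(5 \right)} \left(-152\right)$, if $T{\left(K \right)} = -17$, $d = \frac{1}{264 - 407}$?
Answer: $\frac{369511}{143} \approx 2584.0$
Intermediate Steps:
$d = - \frac{1}{143}$ ($d = \frac{1}{-143} = - \frac{1}{143} \approx -0.006993$)
$d + T{\left(5 \right)} \left(-152\right) = - \frac{1}{143} - -2584 = - \frac{1}{143} + 2584 = \frac{369511}{143}$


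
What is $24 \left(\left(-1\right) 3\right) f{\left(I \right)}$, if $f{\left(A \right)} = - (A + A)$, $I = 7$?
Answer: $1008$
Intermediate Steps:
$f{\left(A \right)} = - 2 A$
$24 \left(\left(-1\right) 3\right) f{\left(I \right)} = 24 \left(\left(-1\right) 3\right) \left(\left(-2\right) 7\right) = 24 \left(-3\right) \left(-14\right) = \left(-72\right) \left(-14\right) = 1008$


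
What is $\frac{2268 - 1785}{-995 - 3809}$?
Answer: $- \frac{483}{4804} \approx -0.10054$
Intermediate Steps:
$\frac{2268 - 1785}{-995 - 3809} = \frac{483}{-4804} = 483 \left(- \frac{1}{4804}\right) = - \frac{483}{4804}$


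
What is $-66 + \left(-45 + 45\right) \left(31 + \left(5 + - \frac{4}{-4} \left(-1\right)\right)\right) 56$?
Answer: $-66$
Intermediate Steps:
$-66 + \left(-45 + 45\right) \left(31 + \left(5 + - \frac{4}{-4} \left(-1\right)\right)\right) 56 = -66 + 0 \left(31 + \left(5 + \left(-4\right) \left(- \frac{1}{4}\right) \left(-1\right)\right)\right) 56 = -66 + 0 \left(31 + \left(5 + 1 \left(-1\right)\right)\right) 56 = -66 + 0 \left(31 + \left(5 - 1\right)\right) 56 = -66 + 0 \left(31 + 4\right) 56 = -66 + 0 \cdot 35 \cdot 56 = -66 + 0 \cdot 56 = -66 + 0 = -66$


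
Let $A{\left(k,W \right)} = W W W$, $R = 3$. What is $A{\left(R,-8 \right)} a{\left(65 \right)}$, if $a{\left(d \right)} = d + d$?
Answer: $-66560$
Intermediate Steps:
$a{\left(d \right)} = 2 d$
$A{\left(k,W \right)} = W^{3}$ ($A{\left(k,W \right)} = W W^{2} = W^{3}$)
$A{\left(R,-8 \right)} a{\left(65 \right)} = \left(-8\right)^{3} \cdot 2 \cdot 65 = \left(-512\right) 130 = -66560$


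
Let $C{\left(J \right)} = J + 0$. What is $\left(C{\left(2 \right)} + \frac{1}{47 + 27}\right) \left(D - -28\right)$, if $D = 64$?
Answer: $\frac{6854}{37} \approx 185.24$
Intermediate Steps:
$C{\left(J \right)} = J$
$\left(C{\left(2 \right)} + \frac{1}{47 + 27}\right) \left(D - -28\right) = \left(2 + \frac{1}{47 + 27}\right) \left(64 - -28\right) = \left(2 + \frac{1}{74}\right) \left(64 + 28\right) = \left(2 + \frac{1}{74}\right) 92 = \frac{149}{74} \cdot 92 = \frac{6854}{37}$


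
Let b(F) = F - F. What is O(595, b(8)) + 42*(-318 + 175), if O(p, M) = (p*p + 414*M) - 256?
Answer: 347763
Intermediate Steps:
b(F) = 0
O(p, M) = -256 + p² + 414*M (O(p, M) = (p² + 414*M) - 256 = -256 + p² + 414*M)
O(595, b(8)) + 42*(-318 + 175) = (-256 + 595² + 414*0) + 42*(-318 + 175) = (-256 + 354025 + 0) + 42*(-143) = 353769 - 6006 = 347763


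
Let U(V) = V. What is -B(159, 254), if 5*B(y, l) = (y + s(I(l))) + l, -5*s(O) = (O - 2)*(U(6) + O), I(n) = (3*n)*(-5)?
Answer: 14498783/25 ≈ 5.7995e+5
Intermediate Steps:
I(n) = -15*n
s(O) = -(-2 + O)*(6 + O)/5 (s(O) = -(O - 2)*(6 + O)/5 = -(-2 + O)*(6 + O)/5)
B(y, l) = 12/25 - 9*l**2 + y/5 + 13*l/5 (B(y, l) = ((y + (12/5 - (-12)*l - 225*l**2/5)) + l)/5 = ((y + (12/5 + 12*l - 45*l**2)) + l)/5 = ((y + (12/5 - 45*l**2 + 12*l)) + l)/5 = ((12/5 + y - 45*l**2 + 12*l) + l)/5 = (12/5 + y - 45*l**2 + 13*l)/5 = 12/25 - 9*l**2 + y/5 + 13*l/5)
-B(159, 254) = -(12/25 - 9*254**2 + (1/5)*159 + (13/5)*254) = -(12/25 - 9*64516 + 159/5 + 3302/5) = -(12/25 - 580644 + 159/5 + 3302/5) = -1*(-14498783/25) = 14498783/25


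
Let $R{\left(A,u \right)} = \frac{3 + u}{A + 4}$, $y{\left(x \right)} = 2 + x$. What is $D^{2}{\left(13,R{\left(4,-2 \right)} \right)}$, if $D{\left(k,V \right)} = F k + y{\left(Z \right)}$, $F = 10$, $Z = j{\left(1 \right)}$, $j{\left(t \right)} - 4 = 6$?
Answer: $20164$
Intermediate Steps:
$j{\left(t \right)} = 10$ ($j{\left(t \right)} = 4 + 6 = 10$)
$Z = 10$
$R{\left(A,u \right)} = \frac{3 + u}{4 + A}$
$D{\left(k,V \right)} = 12 + 10 k$ ($D{\left(k,V \right)} = 10 k + \left(2 + 10\right) = 10 k + 12 = 12 + 10 k$)
$D^{2}{\left(13,R{\left(4,-2 \right)} \right)} = \left(12 + 10 \cdot 13\right)^{2} = \left(12 + 130\right)^{2} = 142^{2} = 20164$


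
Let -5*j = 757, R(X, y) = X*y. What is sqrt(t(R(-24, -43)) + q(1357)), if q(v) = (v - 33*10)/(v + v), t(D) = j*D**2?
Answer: I*sqrt(29692376860126690)/13570 ≈ 12698.0*I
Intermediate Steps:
j = -757/5 (j = -1/5*757 = -757/5 ≈ -151.40)
t(D) = -757*D**2/5
q(v) = (-330 + v)/(2*v) (q(v) = (v - 330)/((2*v)) = (-330 + v)*(1/(2*v)) = (-330 + v)/(2*v))
sqrt(t(R(-24, -43)) + q(1357)) = sqrt(-757*(-24*(-43))**2/5 + (1/2)*(-330 + 1357)/1357) = sqrt(-757/5*1032**2 + (1/2)*(1/1357)*1027) = sqrt(-757/5*1065024 + 1027/2714) = sqrt(-806223168/5 + 1027/2714) = sqrt(-2188089672817/13570) = I*sqrt(29692376860126690)/13570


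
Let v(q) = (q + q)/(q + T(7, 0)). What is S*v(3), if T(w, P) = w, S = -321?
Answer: -963/5 ≈ -192.60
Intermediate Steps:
v(q) = 2*q/(7 + q) (v(q) = (q + q)/(q + 7) = (2*q)/(7 + q) = 2*q/(7 + q))
S*v(3) = -642*3/(7 + 3) = -642*3/10 = -321*⅗ = -963/5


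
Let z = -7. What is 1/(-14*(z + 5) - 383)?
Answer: -1/355 ≈ -0.0028169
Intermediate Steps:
1/(-14*(z + 5) - 383) = 1/(-14*(-7 + 5) - 383) = 1/(-14*(-2) - 383) = 1/(28 - 383) = 1/(-355) = -1/355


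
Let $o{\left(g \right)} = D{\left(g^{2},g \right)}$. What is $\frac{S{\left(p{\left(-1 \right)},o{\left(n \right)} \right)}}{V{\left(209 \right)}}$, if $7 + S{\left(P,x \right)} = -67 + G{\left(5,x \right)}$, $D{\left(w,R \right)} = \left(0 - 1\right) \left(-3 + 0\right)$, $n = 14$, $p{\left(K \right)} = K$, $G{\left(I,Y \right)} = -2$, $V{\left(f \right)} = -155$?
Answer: $\frac{76}{155} \approx 0.49032$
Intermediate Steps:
$D{\left(w,R \right)} = 3$ ($D{\left(w,R \right)} = \left(-1\right) \left(-3\right) = 3$)
$o{\left(g \right)} = 3$
$S{\left(P,x \right)} = -76$ ($S{\left(P,x \right)} = -7 - 69 = -76$)
$\frac{S{\left(p{\left(-1 \right)},o{\left(n \right)} \right)}}{V{\left(209 \right)}} = - \frac{76}{-155} = \left(-76\right) \left(- \frac{1}{155}\right) = \frac{76}{155}$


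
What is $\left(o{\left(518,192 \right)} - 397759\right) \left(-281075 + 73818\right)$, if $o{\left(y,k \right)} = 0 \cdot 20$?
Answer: $82438337063$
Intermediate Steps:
$o{\left(y,k \right)} = 0$
$\left(o{\left(518,192 \right)} - 397759\right) \left(-281075 + 73818\right) = \left(0 - 397759\right) \left(-281075 + 73818\right) = \left(-397759\right) \left(-207257\right) = 82438337063$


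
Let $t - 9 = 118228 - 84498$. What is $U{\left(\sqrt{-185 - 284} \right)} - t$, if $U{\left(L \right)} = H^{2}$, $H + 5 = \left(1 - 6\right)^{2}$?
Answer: $-33339$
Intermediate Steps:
$H = 20$ ($H = -5 + \left(1 - 6\right)^{2} = -5 + \left(-5\right)^{2} = -5 + 25 = 20$)
$t = 33739$ ($t = 9 + \left(118228 - 84498\right) = 9 + 33730 = 33739$)
$U{\left(L \right)} = 400$ ($U{\left(L \right)} = 20^{2} = 400$)
$U{\left(\sqrt{-185 - 284} \right)} - t = 400 - 33739 = -33339$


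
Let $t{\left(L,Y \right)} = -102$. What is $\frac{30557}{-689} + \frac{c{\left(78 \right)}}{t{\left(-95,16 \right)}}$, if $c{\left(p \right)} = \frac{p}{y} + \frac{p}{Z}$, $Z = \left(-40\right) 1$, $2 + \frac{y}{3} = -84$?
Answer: $- \frac{2679125447}{60439080} \approx -44.328$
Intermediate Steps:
$y = -258$ ($y = -6 + 3 \left(-84\right) = -6 - 252 = -258$)
$Z = -40$
$c{\left(p \right)} = - \frac{149 p}{5160}$ ($c{\left(p \right)} = \frac{p}{-258} + \frac{p}{-40} = p \left(- \frac{1}{258}\right) + p \left(- \frac{1}{40}\right) = - \frac{p}{258} - \frac{p}{40} = - \frac{149 p}{5160}$)
$\frac{30557}{-689} + \frac{c{\left(78 \right)}}{t{\left(-95,16 \right)}} = \frac{30557}{-689} + \frac{\left(- \frac{149}{5160}\right) 78}{-102} = 30557 \left(- \frac{1}{689}\right) - - \frac{1937}{87720} = - \frac{30557}{689} + \frac{1937}{87720} = - \frac{2679125447}{60439080}$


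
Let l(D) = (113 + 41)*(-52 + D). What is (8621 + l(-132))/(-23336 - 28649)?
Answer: 3943/10397 ≈ 0.37924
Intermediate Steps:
l(D) = -8008 + 154*D (l(D) = 154*(-52 + D) = -8008 + 154*D)
(8621 + l(-132))/(-23336 - 28649) = (8621 + (-8008 + 154*(-132)))/(-23336 - 28649) = (8621 + (-8008 - 20328))/(-51985) = (8621 - 28336)*(-1/51985) = -19715*(-1/51985) = 3943/10397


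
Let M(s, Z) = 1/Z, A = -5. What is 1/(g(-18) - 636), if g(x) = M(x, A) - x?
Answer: -5/3091 ≈ -0.0016176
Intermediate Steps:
g(x) = -⅕ - x (g(x) = 1/(-5) - x = -⅕ - x)
1/(g(-18) - 636) = 1/((-⅕ - 1*(-18)) - 636) = 1/((-⅕ + 18) - 636) = 1/(89/5 - 636) = 1/(-3091/5) = -5/3091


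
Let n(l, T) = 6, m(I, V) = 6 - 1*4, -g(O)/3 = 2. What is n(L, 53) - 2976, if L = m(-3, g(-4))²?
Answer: -2970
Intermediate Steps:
g(O) = -6 (g(O) = -3*2 = -6)
m(I, V) = 2 (m(I, V) = 6 - 4 = 2)
L = 4 (L = 2² = 4)
n(L, 53) - 2976 = 6 - 2976 = -2970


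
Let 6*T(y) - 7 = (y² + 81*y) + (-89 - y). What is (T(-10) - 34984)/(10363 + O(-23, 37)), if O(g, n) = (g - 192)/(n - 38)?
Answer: -105343/31734 ≈ -3.3196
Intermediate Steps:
T(y) = -41/3 + y²/6 + 40*y/3 (T(y) = 7/6 + ((y² + 81*y) + (-89 - y))/6 = 7/6 + (-89 + y² + 80*y)/6 = 7/6 + (-89/6 + y²/6 + 40*y/3) = -41/3 + y²/6 + 40*y/3)
O(g, n) = (-192 + g)/(-38 + n)
(T(-10) - 34984)/(10363 + O(-23, 37)) = ((-41/3 + (⅙)*(-10)² + (40/3)*(-10)) - 34984)/(10363 + (-192 - 23)/(-38 + 37)) = ((-41/3 + (⅙)*100 - 400/3) - 34984)/(10363 - 215/(-1)) = ((-41/3 + 50/3 - 400/3) - 34984)/(10363 - 1*(-215)) = (-391/3 - 34984)/(10363 + 215) = -105343/3/10578 = -105343/3*1/10578 = -105343/31734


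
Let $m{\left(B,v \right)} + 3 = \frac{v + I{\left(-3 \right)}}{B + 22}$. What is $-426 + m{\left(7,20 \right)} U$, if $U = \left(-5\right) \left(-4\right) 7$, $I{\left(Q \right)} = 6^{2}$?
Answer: $- \frac{16694}{29} \approx -575.66$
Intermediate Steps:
$I{\left(Q \right)} = 36$
$U = 140$ ($U = 20 \cdot 7 = 140$)
$m{\left(B,v \right)} = -3 + \frac{36 + v}{22 + B}$ ($m{\left(B,v \right)} = -3 + \frac{v + 36}{B + 22} = -3 + \frac{36 + v}{22 + B}$)
$-426 + m{\left(7,20 \right)} U = -426 + \frac{-30 + 20 - 21}{22 + 7} \cdot 140 = -426 + \frac{-30 + 20 - 21}{29} \cdot 140 = -426 + \frac{1}{29} \left(-31\right) 140 = -426 - \frac{4340}{29} = - \frac{16694}{29}$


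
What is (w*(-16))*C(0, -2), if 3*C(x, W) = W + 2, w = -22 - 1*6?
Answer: 0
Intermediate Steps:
w = -28 (w = -22 - 6 = -28)
C(x, W) = ⅔ + W/3 (C(x, W) = (W + 2)/3 = (2 + W)/3 = ⅔ + W/3)
(w*(-16))*C(0, -2) = (-28*(-16))*(⅔ + (⅓)*(-2)) = 448*(⅔ - ⅔) = 448*0 = 0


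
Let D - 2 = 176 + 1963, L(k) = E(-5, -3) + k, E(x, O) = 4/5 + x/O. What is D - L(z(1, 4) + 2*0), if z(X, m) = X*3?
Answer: 32033/15 ≈ 2135.5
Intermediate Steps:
z(X, m) = 3*X
E(x, O) = 4/5 + x/O (E(x, O) = 4*(1/5) + x/O = 4/5 + x/O)
L(k) = 37/15 + k (L(k) = (4/5 - 5/(-3)) + k = (4/5 - 5*(-1/3)) + k = (4/5 + 5/3) + k = 37/15 + k)
D = 2141 (D = 2 + (176 + 1963) = 2 + 2139 = 2141)
D - L(z(1, 4) + 2*0) = 2141 - (37/15 + (3*1 + 2*0)) = 2141 - (37/15 + (3 + 0)) = 2141 - (37/15 + 3) = 2141 - 1*82/15 = 2141 - 82/15 = 32033/15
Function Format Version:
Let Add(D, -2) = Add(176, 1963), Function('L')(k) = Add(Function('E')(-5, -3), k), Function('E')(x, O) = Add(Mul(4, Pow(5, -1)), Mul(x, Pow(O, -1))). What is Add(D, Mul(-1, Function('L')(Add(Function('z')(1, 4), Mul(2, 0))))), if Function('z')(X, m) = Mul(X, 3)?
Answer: Rational(32033, 15) ≈ 2135.5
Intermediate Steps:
Function('z')(X, m) = Mul(3, X)
Function('E')(x, O) = Add(Rational(4, 5), Mul(x, Pow(O, -1))) (Function('E')(x, O) = Add(Mul(4, Rational(1, 5)), Mul(x, Pow(O, -1))) = Add(Rational(4, 5), Mul(x, Pow(O, -1))))
Function('L')(k) = Add(Rational(37, 15), k) (Function('L')(k) = Add(Add(Rational(4, 5), Mul(-5, Pow(-3, -1))), k) = Add(Add(Rational(4, 5), Mul(-5, Rational(-1, 3))), k) = Add(Add(Rational(4, 5), Rational(5, 3)), k) = Add(Rational(37, 15), k))
D = 2141 (D = Add(2, Add(176, 1963)) = Add(2, 2139) = 2141)
Add(D, Mul(-1, Function('L')(Add(Function('z')(1, 4), Mul(2, 0))))) = Add(2141, Mul(-1, Add(Rational(37, 15), Add(Mul(3, 1), Mul(2, 0))))) = Add(2141, Mul(-1, Add(Rational(37, 15), Add(3, 0)))) = Add(2141, Mul(-1, Add(Rational(37, 15), 3))) = Add(2141, Mul(-1, Rational(82, 15))) = Add(2141, Rational(-82, 15)) = Rational(32033, 15)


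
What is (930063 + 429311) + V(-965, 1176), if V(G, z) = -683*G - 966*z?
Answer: 882453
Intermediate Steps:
V(G, z) = -966*z - 683*G
(930063 + 429311) + V(-965, 1176) = (930063 + 429311) + (-966*1176 - 683*(-965)) = 1359374 + (-1136016 + 659095) = 1359374 - 476921 = 882453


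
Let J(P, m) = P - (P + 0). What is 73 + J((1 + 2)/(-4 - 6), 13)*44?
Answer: 73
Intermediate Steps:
J(P, m) = 0 (J(P, m) = P - P = 0)
73 + J((1 + 2)/(-4 - 6), 13)*44 = 73 + 0*44 = 73 + 0 = 73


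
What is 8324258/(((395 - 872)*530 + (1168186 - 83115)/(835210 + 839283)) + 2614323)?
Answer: 6969455875597/1977169036490 ≈ 3.5250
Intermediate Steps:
8324258/(((395 - 872)*530 + (1168186 - 83115)/(835210 + 839283)) + 2614323) = 8324258/((-477*530 + 1085071/1674493) + 2614323) = 8324258/((-252810 + 1085071*(1/1674493)) + 2614323) = 8324258/((-252810 + 1085071/1674493) + 2614323) = 8324258/(-423327490259/1674493 + 2614323) = 8324258/(3954338072980/1674493) = 8324258*(1674493/3954338072980) = 6969455875597/1977169036490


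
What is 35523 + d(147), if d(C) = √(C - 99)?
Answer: 35523 + 4*√3 ≈ 35530.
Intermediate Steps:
d(C) = √(-99 + C)
35523 + d(147) = 35523 + √(-99 + 147) = 35523 + √48 = 35523 + 4*√3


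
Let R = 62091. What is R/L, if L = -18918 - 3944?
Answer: -62091/22862 ≈ -2.7159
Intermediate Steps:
L = -22862
R/L = 62091/(-22862) = 62091*(-1/22862) = -62091/22862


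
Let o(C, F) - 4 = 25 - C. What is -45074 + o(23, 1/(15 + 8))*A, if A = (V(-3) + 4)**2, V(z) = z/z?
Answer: -44924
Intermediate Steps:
o(C, F) = 29 - C (o(C, F) = 4 + (25 - C) = 29 - C)
V(z) = 1
A = 25 (A = (1 + 4)**2 = 5**2 = 25)
-45074 + o(23, 1/(15 + 8))*A = -45074 + (29 - 1*23)*25 = -45074 + (29 - 23)*25 = -45074 + 6*25 = -45074 + 150 = -44924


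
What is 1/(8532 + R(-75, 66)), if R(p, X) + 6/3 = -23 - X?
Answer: 1/8441 ≈ 0.00011847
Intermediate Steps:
R(p, X) = -25 - X (R(p, X) = -2 + (-23 - X) = -25 - X)
1/(8532 + R(-75, 66)) = 1/(8532 + (-25 - 1*66)) = 1/(8532 + (-25 - 66)) = 1/(8532 - 91) = 1/8441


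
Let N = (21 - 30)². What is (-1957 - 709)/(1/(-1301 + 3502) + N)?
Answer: -2933933/89141 ≈ -32.913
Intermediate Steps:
N = 81 (N = (-9)² = 81)
(-1957 - 709)/(1/(-1301 + 3502) + N) = (-1957 - 709)/(1/(-1301 + 3502) + 81) = -2666/(1/2201 + 81) = -2666/178282/2201 = -2666*2201/178282 = -2933933/89141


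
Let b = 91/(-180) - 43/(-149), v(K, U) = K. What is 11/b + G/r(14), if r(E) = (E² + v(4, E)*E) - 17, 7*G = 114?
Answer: -44058594/870205 ≈ -50.630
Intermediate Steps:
G = 114/7 (G = (⅐)*114 = 114/7 ≈ 16.286)
b = -5819/26820 (b = 91*(-1/180) - 43*(-1/149) = -91/180 + 43/149 = -5819/26820 ≈ -0.21696)
r(E) = -17 + E² + 4*E (r(E) = (E² + 4*E) - 17 = -17 + E² + 4*E)
11/b + G/r(14) = 11/(-5819/26820) + 114/(7*(-17 + 14² + 4*14)) = 11*(-26820/5819) + 114/(7*(-17 + 196 + 56)) = -26820/529 + (114/7)/235 = -26820/529 + (114/7)*(1/235) = -26820/529 + 114/1645 = -44058594/870205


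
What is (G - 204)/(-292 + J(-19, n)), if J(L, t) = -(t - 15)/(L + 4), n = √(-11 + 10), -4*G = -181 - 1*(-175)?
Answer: 26699625/38632052 + 6075*I/38632052 ≈ 0.69113 + 0.00015725*I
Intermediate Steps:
G = 3/2 (G = -(-181 - 1*(-175))/4 = -(-181 + 175)/4 = -¼*(-6) = 3/2 ≈ 1.5000)
n = I (n = √(-1) = I ≈ 1.0*I)
J(L, t) = -(-15 + t)/(4 + L)
(G - 204)/(-292 + J(-19, n)) = (3/2 - 204)/(-292 + (15 - I)/(4 - 19)) = -405/(2*(-292 + (15 - I)/(-15))) = -405/(2*(-292 - (15 - I)/15)) = -405/(2*(-292 + (-1 + I/15))) = -405*225*(-293 - I/15)/19316026/2 = -91125*(-293 - I/15)/38632052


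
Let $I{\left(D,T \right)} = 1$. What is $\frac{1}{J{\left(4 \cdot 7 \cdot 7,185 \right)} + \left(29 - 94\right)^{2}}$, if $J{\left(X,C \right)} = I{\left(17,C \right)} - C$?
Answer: $\frac{1}{4041} \approx 0.00024746$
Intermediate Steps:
$J{\left(X,C \right)} = 1 - C$
$\frac{1}{J{\left(4 \cdot 7 \cdot 7,185 \right)} + \left(29 - 94\right)^{2}} = \frac{1}{\left(1 - 185\right) + \left(29 - 94\right)^{2}} = \frac{1}{\left(1 - 185\right) + \left(-65\right)^{2}} = \frac{1}{-184 + 4225} = \frac{1}{4041}$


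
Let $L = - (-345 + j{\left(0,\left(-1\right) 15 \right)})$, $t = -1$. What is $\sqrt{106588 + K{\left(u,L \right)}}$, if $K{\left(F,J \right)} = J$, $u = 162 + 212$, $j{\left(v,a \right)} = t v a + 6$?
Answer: $\sqrt{106927} \approx 327.0$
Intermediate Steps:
$j{\left(v,a \right)} = 6 - a v$ ($j{\left(v,a \right)} = - v a + 6 = - a v + 6 = 6 - a v$)
$u = 374$
$L = 339$ ($L = - (-345 + \left(6 - \left(-1\right) 15 \cdot 0\right)) = - (-345 + \left(6 - \left(-15\right) 0\right)) = - (-345 + \left(6 + 0\right)) = - (-345 + 6) = \left(-1\right) \left(-339\right) = 339$)
$\sqrt{106588 + K{\left(u,L \right)}} = \sqrt{106588 + 339} = \sqrt{106927}$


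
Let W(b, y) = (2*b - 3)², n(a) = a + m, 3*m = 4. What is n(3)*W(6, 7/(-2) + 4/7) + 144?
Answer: 495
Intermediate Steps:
m = 4/3 (m = (⅓)*4 = 4/3 ≈ 1.3333)
n(a) = 4/3 + a (n(a) = a + 4/3 = 4/3 + a)
W(b, y) = (-3 + 2*b)²
n(3)*W(6, 7/(-2) + 4/7) + 144 = (4/3 + 3)*(-3 + 2*6)² + 144 = 13*(-3 + 12)²/3 + 144 = (13/3)*9² + 144 = (13/3)*81 + 144 = 351 + 144 = 495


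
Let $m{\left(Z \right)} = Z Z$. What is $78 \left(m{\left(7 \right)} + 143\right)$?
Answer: $14976$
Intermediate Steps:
$m{\left(Z \right)} = Z^{2}$
$78 \left(m{\left(7 \right)} + 143\right) = 78 \left(7^{2} + 143\right) = 78 \left(49 + 143\right) = 78 \cdot 192 = 14976$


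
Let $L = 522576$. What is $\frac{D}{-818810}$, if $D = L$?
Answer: $- \frac{261288}{409405} \approx -0.63821$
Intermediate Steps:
$D = 522576$
$\frac{D}{-818810} = \frac{522576}{-818810} = 522576 \left(- \frac{1}{818810}\right) = - \frac{261288}{409405}$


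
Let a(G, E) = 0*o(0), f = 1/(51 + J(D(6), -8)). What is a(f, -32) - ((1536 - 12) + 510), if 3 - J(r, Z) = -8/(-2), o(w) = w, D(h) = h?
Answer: -2034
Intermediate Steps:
J(r, Z) = -1 (J(r, Z) = 3 - (-8)/(-2) = 3 - (-8)*(-1)/2 = 3 - 1*4 = 3 - 4 = -1)
f = 1/50 (f = 1/(51 - 1) = 1/50 ≈ 0.020000)
a(G, E) = 0 (a(G, E) = 0*0 = 0)
a(f, -32) - ((1536 - 12) + 510) = 0 - ((1536 - 12) + 510) = 0 - (1524 + 510) = 0 - 1*2034 = 0 - 2034 = -2034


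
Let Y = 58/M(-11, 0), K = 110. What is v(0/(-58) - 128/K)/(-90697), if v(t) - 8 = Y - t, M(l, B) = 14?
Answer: -5123/34918345 ≈ -0.00014671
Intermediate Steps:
Y = 29/7 (Y = 58/14 = 58*(1/14) = 29/7 ≈ 4.1429)
v(t) = 85/7 - t (v(t) = 8 + (29/7 - t) = 85/7 - t)
v(0/(-58) - 128/K)/(-90697) = (85/7 - (0/(-58) - 128/110))/(-90697) = (85/7 - (0*(-1/58) - 128*1/110))*(-1/90697) = (85/7 - (0 - 64/55))*(-1/90697) = (85/7 - 1*(-64/55))*(-1/90697) = (85/7 + 64/55)*(-1/90697) = (5123/385)*(-1/90697) = -5123/34918345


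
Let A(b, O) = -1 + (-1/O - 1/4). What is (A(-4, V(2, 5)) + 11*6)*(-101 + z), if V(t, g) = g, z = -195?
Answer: -95534/5 ≈ -19107.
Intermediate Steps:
A(b, O) = -5/4 - 1/O (A(b, O) = -1 + (-1/O - 1*¼) = -1 + (-1/O - ¼) = -1 + (-¼ - 1/O) = -5/4 - 1/O)
(A(-4, V(2, 5)) + 11*6)*(-101 + z) = ((-5/4 - 1/5) + 11*6)*(-101 - 195) = ((-5/4 - 1*⅕) + 66)*(-296) = ((-5/4 - ⅕) + 66)*(-296) = (-29/20 + 66)*(-296) = (1291/20)*(-296) = -95534/5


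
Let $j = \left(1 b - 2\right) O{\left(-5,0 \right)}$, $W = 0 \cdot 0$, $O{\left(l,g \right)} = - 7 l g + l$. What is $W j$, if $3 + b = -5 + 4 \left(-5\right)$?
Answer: $0$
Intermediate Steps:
$O{\left(l,g \right)} = l - 7 g l$ ($O{\left(l,g \right)} = - 7 g l + l = l - 7 g l$)
$b = -28$ ($b = -3 + \left(-5 + 4 \left(-5\right)\right) = -3 - 25 = -28$)
$W = 0$
$j = 150$ ($j = \left(1 \left(-28\right) - 2\right) \left(- 5 \left(1 - 0\right)\right) = \left(-28 - 2\right) \left(- 5 \left(1 + 0\right)\right) = - 30 \left(\left(-5\right) 1\right) = \left(-30\right) \left(-5\right) = 150$)
$W j = 0 \cdot 150 = 0$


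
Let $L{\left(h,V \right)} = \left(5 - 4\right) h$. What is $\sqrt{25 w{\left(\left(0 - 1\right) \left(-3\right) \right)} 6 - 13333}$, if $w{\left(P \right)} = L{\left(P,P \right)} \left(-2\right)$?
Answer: $i \sqrt{14233} \approx 119.3 i$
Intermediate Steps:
$L{\left(h,V \right)} = h$ ($L{\left(h,V \right)} = 1 h = h$)
$w{\left(P \right)} = - 2 P$ ($w{\left(P \right)} = P \left(-2\right) = - 2 P$)
$\sqrt{25 w{\left(\left(0 - 1\right) \left(-3\right) \right)} 6 - 13333} = \sqrt{25 \left(- 2 \left(0 - 1\right) \left(-3\right)\right) 6 - 13333} = \sqrt{25 \left(- 2 \left(\left(-1\right) \left(-3\right)\right)\right) 6 - 13333} = \sqrt{25 \left(\left(-2\right) 3\right) 6 - 13333} = \sqrt{25 \left(-6\right) 6 - 13333} = \sqrt{\left(-150\right) 6 - 13333} = \sqrt{-900 - 13333} = \sqrt{-14233} = i \sqrt{14233}$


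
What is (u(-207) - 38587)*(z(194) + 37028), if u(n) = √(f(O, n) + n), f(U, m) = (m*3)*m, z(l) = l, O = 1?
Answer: -1436285314 + 223332*√3565 ≈ -1.4230e+9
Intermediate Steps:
f(U, m) = 3*m² (f(U, m) = (3*m)*m = 3*m²)
u(n) = √(n + 3*n²) (u(n) = √(3*n² + n) = √(n + 3*n²))
(u(-207) - 38587)*(z(194) + 37028) = (√(-207*(1 + 3*(-207))) - 38587)*(194 + 37028) = (√(-207*(1 - 621)) - 38587)*37222 = (√(-207*(-620)) - 38587)*37222 = (√128340 - 38587)*37222 = (6*√3565 - 38587)*37222 = (-38587 + 6*√3565)*37222 = -1436285314 + 223332*√3565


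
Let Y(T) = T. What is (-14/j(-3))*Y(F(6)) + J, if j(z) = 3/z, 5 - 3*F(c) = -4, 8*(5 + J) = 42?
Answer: 169/4 ≈ 42.250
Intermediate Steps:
J = ¼ (J = -5 + (⅛)*42 = -5 + 21/4 = ¼ ≈ 0.25000)
F(c) = 3 (F(c) = 5/3 - ⅓*(-4) = 5/3 + 4/3 = 3)
(-14/j(-3))*Y(F(6)) + J = -14/(3/(-3))*3 + ¼ = -14/(3*(-⅓))*3 + ¼ = -14/(-1)*3 + ¼ = -14*(-1)*3 + ¼ = 14*3 + ¼ = 42 + ¼ = 169/4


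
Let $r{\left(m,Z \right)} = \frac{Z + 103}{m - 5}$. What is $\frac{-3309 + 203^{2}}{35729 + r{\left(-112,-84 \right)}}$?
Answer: $\frac{2217150}{2090137} \approx 1.0608$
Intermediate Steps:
$r{\left(m,Z \right)} = \frac{103 + Z}{-5 + m}$
$\frac{-3309 + 203^{2}}{35729 + r{\left(-112,-84 \right)}} = \frac{-3309 + 203^{2}}{35729 + \frac{103 - 84}{-5 - 112}} = \frac{-3309 + 41209}{35729 + \frac{1}{-117} \cdot 19} = \frac{37900}{35729 - \frac{19}{117}} = \frac{37900}{\frac{4180274}{117}} = 37900 \cdot \frac{117}{4180274} = \frac{2217150}{2090137}$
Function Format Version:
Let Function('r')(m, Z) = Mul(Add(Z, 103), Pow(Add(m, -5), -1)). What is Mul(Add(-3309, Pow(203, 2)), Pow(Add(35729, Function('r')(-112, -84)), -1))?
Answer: Rational(2217150, 2090137) ≈ 1.0608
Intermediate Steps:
Function('r')(m, Z) = Mul(Pow(Add(-5, m), -1), Add(103, Z)) (Function('r')(m, Z) = Mul(Add(103, Z), Pow(Add(-5, m), -1)) = Mul(Pow(Add(-5, m), -1), Add(103, Z)))
Mul(Add(-3309, Pow(203, 2)), Pow(Add(35729, Function('r')(-112, -84)), -1)) = Mul(Add(-3309, Pow(203, 2)), Pow(Add(35729, Mul(Pow(Add(-5, -112), -1), Add(103, -84))), -1)) = Mul(Add(-3309, 41209), Pow(Add(35729, Mul(Pow(-117, -1), 19)), -1)) = Mul(37900, Pow(Add(35729, Mul(Rational(-1, 117), 19)), -1)) = Mul(37900, Pow(Add(35729, Rational(-19, 117)), -1)) = Mul(37900, Pow(Rational(4180274, 117), -1)) = Mul(37900, Rational(117, 4180274)) = Rational(2217150, 2090137)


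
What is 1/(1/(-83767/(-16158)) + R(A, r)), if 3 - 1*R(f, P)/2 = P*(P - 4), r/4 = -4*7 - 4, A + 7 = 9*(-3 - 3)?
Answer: -83767/2830135704 ≈ -2.9598e-5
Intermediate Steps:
A = -61 (A = -7 + 9*(-3 - 3) = -7 + 9*(-6) = -7 - 54 = -61)
r = -128 (r = 4*(-4*7 - 4) = 4*(-28 - 4) = 4*(-32) = -128)
R(f, P) = 6 - 2*P*(-4 + P) (R(f, P) = 6 - 2*P*(P - 4) = 6 - 2*P*(-4 + P))
1/(1/(-83767/(-16158)) + R(A, r)) = 1/(1/(-83767/(-16158)) + (6 - 2*(-128)² + 8*(-128))) = 1/(1/(-83767*(-1/16158)) + (6 - 2*16384 - 1024)) = 1/(1/(83767/16158) + (6 - 32768 - 1024)) = 1/(16158/83767 - 33786) = 1/(-2830135704/83767) = -83767/2830135704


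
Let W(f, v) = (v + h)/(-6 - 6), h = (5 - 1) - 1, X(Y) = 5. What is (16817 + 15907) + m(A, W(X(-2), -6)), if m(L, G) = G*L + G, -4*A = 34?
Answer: 261777/8 ≈ 32722.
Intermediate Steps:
A = -17/2 (A = -¼*34 = -17/2 ≈ -8.5000)
h = 3 (h = 4 - 1 = 3)
W(f, v) = -¼ - v/12 (W(f, v) = (v + 3)/(-6 - 6) = (3 + v)/(-12) = (3 + v)*(-1/12) = -¼ - v/12)
m(L, G) = G + G*L
(16817 + 15907) + m(A, W(X(-2), -6)) = (16817 + 15907) + (-¼ - 1/12*(-6))*(1 - 17/2) = 32724 + (-¼ + ½)*(-15/2) = 32724 + (¼)*(-15/2) = 32724 - 15/8 = 261777/8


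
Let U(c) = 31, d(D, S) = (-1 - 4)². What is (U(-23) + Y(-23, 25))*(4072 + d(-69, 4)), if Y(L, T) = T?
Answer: 229432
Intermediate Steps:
d(D, S) = 25 (d(D, S) = (-5)² = 25)
(U(-23) + Y(-23, 25))*(4072 + d(-69, 4)) = (31 + 25)*(4072 + 25) = 56*4097 = 229432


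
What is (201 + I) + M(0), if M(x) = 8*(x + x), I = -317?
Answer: -116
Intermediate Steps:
M(x) = 16*x (M(x) = 8*(2*x) = 16*x)
(201 + I) + M(0) = (201 - 317) + 16*0 = -116 + 0 = -116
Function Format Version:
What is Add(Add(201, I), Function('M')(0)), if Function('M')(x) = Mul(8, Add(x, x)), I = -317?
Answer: -116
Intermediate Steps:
Function('M')(x) = Mul(16, x) (Function('M')(x) = Mul(8, Mul(2, x)) = Mul(16, x))
Add(Add(201, I), Function('M')(0)) = Add(Add(201, -317), Mul(16, 0)) = Add(-116, 0) = -116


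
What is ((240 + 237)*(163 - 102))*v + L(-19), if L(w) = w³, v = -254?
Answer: -7397497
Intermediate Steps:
((240 + 237)*(163 - 102))*v + L(-19) = ((240 + 237)*(163 - 102))*(-254) + (-19)³ = (477*61)*(-254) - 6859 = 29097*(-254) - 6859 = -7390638 - 6859 = -7397497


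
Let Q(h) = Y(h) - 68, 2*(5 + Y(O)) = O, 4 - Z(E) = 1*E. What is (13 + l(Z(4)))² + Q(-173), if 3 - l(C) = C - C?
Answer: 193/2 ≈ 96.500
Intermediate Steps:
Z(E) = 4 - E
l(C) = 3 (l(C) = 3 - (C - C) = 3 - 1*0 = 3 + 0 = 3)
Y(O) = -5 + O/2
Q(h) = -73 + h/2 (Q(h) = (-5 + h/2) - 68 = -73 + h/2)
(13 + l(Z(4)))² + Q(-173) = (13 + 3)² + (-73 + (½)*(-173)) = 16² + (-73 - 173/2) = 256 - 319/2 = 193/2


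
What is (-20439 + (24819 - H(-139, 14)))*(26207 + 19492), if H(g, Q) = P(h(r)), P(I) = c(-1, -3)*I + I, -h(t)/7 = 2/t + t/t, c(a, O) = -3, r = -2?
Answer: 200161620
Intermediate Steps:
h(t) = -7 - 14/t (h(t) = -7*(2/t + t/t) = -7*(2/t + 1) = -7*(1 + 2/t) = -7 - 14/t)
P(I) = -2*I (P(I) = -3*I + I = -2*I)
H(g, Q) = 0 (H(g, Q) = -2*(-7 - 14/(-2)) = -2*(-7 - 14*(-½)) = -2*(-7 + 7) = -2*0 = 0)
(-20439 + (24819 - H(-139, 14)))*(26207 + 19492) = (-20439 + (24819 - 1*0))*(26207 + 19492) = (-20439 + (24819 + 0))*45699 = (-20439 + 24819)*45699 = 4380*45699 = 200161620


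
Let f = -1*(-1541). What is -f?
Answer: -1541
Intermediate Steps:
f = 1541
-f = -1*1541 = -1541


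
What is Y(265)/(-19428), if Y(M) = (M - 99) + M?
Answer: -431/19428 ≈ -0.022184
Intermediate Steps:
Y(M) = -99 + 2*M (Y(M) = (-99 + M) + M = -99 + 2*M)
Y(265)/(-19428) = (-99 + 2*265)/(-19428) = (-99 + 530)*(-1/19428) = 431*(-1/19428) = -431/19428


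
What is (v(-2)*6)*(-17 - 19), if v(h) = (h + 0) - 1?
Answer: 648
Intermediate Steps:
v(h) = -1 + h (v(h) = h - 1 = -1 + h)
(v(-2)*6)*(-17 - 19) = ((-1 - 2)*6)*(-17 - 19) = -3*6*(-36) = -18*(-36) = 648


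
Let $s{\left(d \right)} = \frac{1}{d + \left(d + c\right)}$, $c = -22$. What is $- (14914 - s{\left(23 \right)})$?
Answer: $- \frac{357935}{24} \approx -14914.0$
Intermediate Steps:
$s{\left(d \right)} = \frac{1}{-22 + 2 d}$ ($s{\left(d \right)} = \frac{1}{d + \left(d - 22\right)} = \frac{1}{d + \left(-22 + d\right)} = \frac{1}{-22 + 2 d}$)
$- (14914 - s{\left(23 \right)}) = - (14914 - \frac{1}{2 \left(-11 + 23\right)}) = - (14914 - \frac{1}{2 \cdot 12}) = - (14914 - \frac{1}{2} \cdot \frac{1}{12}) = - (14914 - \frac{1}{24}) = \left(-1\right) \frac{357935}{24} = - \frac{357935}{24}$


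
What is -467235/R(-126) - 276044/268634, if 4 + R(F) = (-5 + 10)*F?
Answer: 62670097547/85156978 ≈ 735.94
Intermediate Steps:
R(F) = -4 + 5*F (R(F) = -4 + (-5 + 10)*F = -4 + 5*F)
-467235/R(-126) - 276044/268634 = -467235/(-4 + 5*(-126)) - 276044/268634 = -467235/(-4 - 630) - 276044*1/268634 = -467235/(-634) - 138022/134317 = -467235*(-1/634) - 138022/134317 = 467235/634 - 138022/134317 = 62670097547/85156978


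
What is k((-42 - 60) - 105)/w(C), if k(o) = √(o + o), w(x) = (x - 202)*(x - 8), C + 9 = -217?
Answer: I*√46/33384 ≈ 0.00020316*I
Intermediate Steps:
C = -226 (C = -9 - 217 = -226)
w(x) = (-202 + x)*(-8 + x)
k(o) = √2*√o (k(o) = √(2*o) = √2*√o)
k((-42 - 60) - 105)/w(C) = (√2*√((-42 - 60) - 105))/(1616 + (-226)² - 210*(-226)) = (√2*√(-102 - 105))/(1616 + 51076 + 47460) = (√2*√(-207))/100152 = (√2*(3*I*√23))*(1/100152) = (3*I*√46)*(1/100152) = I*√46/33384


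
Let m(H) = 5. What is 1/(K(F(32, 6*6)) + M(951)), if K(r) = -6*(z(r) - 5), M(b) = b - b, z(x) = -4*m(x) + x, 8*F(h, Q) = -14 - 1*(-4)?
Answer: 2/315 ≈ 0.0063492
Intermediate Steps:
F(h, Q) = -5/4 (F(h, Q) = (-14 - 1*(-4))/8 = (-14 + 4)/8 = (⅛)*(-10) = -5/4)
z(x) = -20 + x (z(x) = -4*5 + x = -20 + x)
M(b) = 0
K(r) = 150 - 6*r (K(r) = -6*((-20 + r) - 5) = -6*(-25 + r) = 150 - 6*r)
1/(K(F(32, 6*6)) + M(951)) = 1/((150 - 6*(-5/4)) + 0) = 1/((150 + 15/2) + 0) = 1/(315/2 + 0) = 1/(315/2) = 2/315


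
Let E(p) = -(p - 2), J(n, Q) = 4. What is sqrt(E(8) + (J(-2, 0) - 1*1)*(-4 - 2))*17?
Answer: 34*I*sqrt(6) ≈ 83.283*I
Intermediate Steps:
E(p) = 2 - p (E(p) = -(-2 + p) = 2 - p)
sqrt(E(8) + (J(-2, 0) - 1*1)*(-4 - 2))*17 = sqrt((2 - 1*8) + (4 - 1*1)*(-4 - 2))*17 = sqrt((2 - 8) + (4 - 1)*(-6))*17 = sqrt(-6 + 3*(-6))*17 = sqrt(-6 - 18)*17 = sqrt(-24)*17 = (2*I*sqrt(6))*17 = 34*I*sqrt(6)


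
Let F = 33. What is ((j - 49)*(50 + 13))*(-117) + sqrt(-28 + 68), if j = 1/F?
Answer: 3970512/11 + 2*sqrt(10) ≈ 3.6096e+5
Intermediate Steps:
j = 1/33 ≈ 0.030303
((j - 49)*(50 + 13))*(-117) + sqrt(-28 + 68) = ((1/33 - 49)*(50 + 13))*(-117) + sqrt(-28 + 68) = -1616/33*63*(-117) + sqrt(40) = -33936/11*(-117) + 2*sqrt(10) = 3970512/11 + 2*sqrt(10)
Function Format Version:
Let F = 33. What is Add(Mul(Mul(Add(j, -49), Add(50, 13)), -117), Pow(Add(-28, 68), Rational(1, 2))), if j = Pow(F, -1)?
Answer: Add(Rational(3970512, 11), Mul(2, Pow(10, Rational(1, 2)))) ≈ 3.6096e+5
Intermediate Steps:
j = Rational(1, 33) (j = Pow(33, -1) = Rational(1, 33) ≈ 0.030303)
Add(Mul(Mul(Add(j, -49), Add(50, 13)), -117), Pow(Add(-28, 68), Rational(1, 2))) = Add(Mul(Mul(Add(Rational(1, 33), -49), Add(50, 13)), -117), Pow(Add(-28, 68), Rational(1, 2))) = Add(Mul(Mul(Rational(-1616, 33), 63), -117), Pow(40, Rational(1, 2))) = Add(Mul(Rational(-33936, 11), -117), Mul(2, Pow(10, Rational(1, 2)))) = Add(Rational(3970512, 11), Mul(2, Pow(10, Rational(1, 2))))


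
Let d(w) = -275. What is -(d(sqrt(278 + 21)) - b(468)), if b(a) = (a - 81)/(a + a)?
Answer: 28643/104 ≈ 275.41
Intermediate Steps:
b(a) = (-81 + a)/(2*a) (b(a) = (-81 + a)/((2*a)) = (-81 + a)*(1/(2*a)) = (-81 + a)/(2*a))
-(d(sqrt(278 + 21)) - b(468)) = -(-275 - (-81 + 468)/(2*468)) = -(-275 - 387/(2*468)) = -(-275 - 1*43/104) = -(-275 - 43/104) = -1*(-28643/104) = 28643/104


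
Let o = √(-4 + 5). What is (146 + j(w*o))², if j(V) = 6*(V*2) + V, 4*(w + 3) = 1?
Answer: 194481/16 ≈ 12155.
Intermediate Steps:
w = -11/4 (w = -3 + (¼)*1 = -3 + ¼ = -11/4 ≈ -2.7500)
o = 1 (o = √1 = 1)
j(V) = 13*V (j(V) = 6*(2*V) + V = 12*V + V = 13*V)
(146 + j(w*o))² = (146 + 13*(-11/4*1))² = (146 + 13*(-11/4))² = (146 - 143/4)² = (441/4)² = 194481/16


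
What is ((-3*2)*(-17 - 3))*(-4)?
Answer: -480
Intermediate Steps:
((-3*2)*(-17 - 3))*(-4) = -6*(-20)*(-4) = 120*(-4) = -480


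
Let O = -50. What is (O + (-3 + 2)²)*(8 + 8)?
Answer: -784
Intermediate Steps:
(O + (-3 + 2)²)*(8 + 8) = (-50 + (-3 + 2)²)*(8 + 8) = (-50 + (-1)²)*16 = (-50 + 1)*16 = -49*16 = -784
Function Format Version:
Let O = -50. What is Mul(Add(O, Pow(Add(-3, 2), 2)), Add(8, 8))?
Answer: -784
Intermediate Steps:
Mul(Add(O, Pow(Add(-3, 2), 2)), Add(8, 8)) = Mul(Add(-50, Pow(Add(-3, 2), 2)), Add(8, 8)) = Mul(Add(-50, Pow(-1, 2)), 16) = Mul(Add(-50, 1), 16) = Mul(-49, 16) = -784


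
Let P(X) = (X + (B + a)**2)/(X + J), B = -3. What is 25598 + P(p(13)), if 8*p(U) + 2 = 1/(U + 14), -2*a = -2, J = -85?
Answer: 471335163/18413 ≈ 25598.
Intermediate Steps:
a = 1 (a = -1/2*(-2) = 1)
p(U) = -1/4 + 1/(8*(14 + U)) (p(U) = -1/4 + 1/(8*(U + 14)) = -1/4 + 1/(8*(14 + U)))
P(X) = (4 + X)/(-85 + X) (P(X) = (X + (-3 + 1)**2)/(X - 85) = (X + (-2)**2)/(-85 + X) = (X + 4)/(-85 + X) = (4 + X)/(-85 + X))
25598 + P(p(13)) = 25598 + (4 + (-27 - 2*13)/(8*(14 + 13)))/(-85 + (-27 - 2*13)/(8*(14 + 13))) = 25598 + (4 + (1/8)*(-27 - 26)/27)/(-85 + (1/8)*(-27 - 26)/27) = 25598 + (4 + (1/8)*(1/27)*(-53))/(-85 + (1/8)*(1/27)*(-53)) = 25598 + (4 - 53/216)/(-85 - 53/216) = 25598 + (811/216)/(-18413/216) = 25598 - 216/18413*811/216 = 25598 - 811/18413 = 471335163/18413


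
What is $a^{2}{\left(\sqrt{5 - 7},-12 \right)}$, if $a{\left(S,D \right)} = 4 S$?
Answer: $-32$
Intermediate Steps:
$a^{2}{\left(\sqrt{5 - 7},-12 \right)} = \left(4 \sqrt{5 - 7}\right)^{2} = \left(4 \sqrt{-2}\right)^{2} = \left(4 i \sqrt{2}\right)^{2} = -32$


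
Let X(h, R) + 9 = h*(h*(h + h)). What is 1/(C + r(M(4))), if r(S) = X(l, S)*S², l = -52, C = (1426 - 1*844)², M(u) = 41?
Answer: -1/472400501 ≈ -2.1168e-9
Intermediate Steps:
C = 338724 (C = (1426 - 844)² = 582² = 338724)
X(h, R) = -9 + 2*h³ (X(h, R) = -9 + h*(h*(h + h)) = -9 + h*(h*(2*h)) = -9 + h*(2*h²) = -9 + 2*h³)
r(S) = -281225*S² (r(S) = (-9 + 2*(-52)³)*S² = (-9 + 2*(-140608))*S² = (-9 - 281216)*S² = -281225*S²)
1/(C + r(M(4))) = 1/(338724 - 281225*41²) = 1/(338724 - 281225*1681) = 1/(338724 - 472739225) = 1/(-472400501) = -1/472400501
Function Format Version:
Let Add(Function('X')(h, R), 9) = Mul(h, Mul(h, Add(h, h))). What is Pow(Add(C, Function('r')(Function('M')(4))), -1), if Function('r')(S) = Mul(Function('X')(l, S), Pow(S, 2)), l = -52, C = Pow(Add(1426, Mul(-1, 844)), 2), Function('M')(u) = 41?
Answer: Rational(-1, 472400501) ≈ -2.1168e-9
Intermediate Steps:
C = 338724 (C = Pow(Add(1426, -844), 2) = Pow(582, 2) = 338724)
Function('X')(h, R) = Add(-9, Mul(2, Pow(h, 3))) (Function('X')(h, R) = Add(-9, Mul(h, Mul(h, Add(h, h)))) = Add(-9, Mul(h, Mul(h, Mul(2, h)))) = Add(-9, Mul(h, Mul(2, Pow(h, 2)))) = Add(-9, Mul(2, Pow(h, 3))))
Function('r')(S) = Mul(-281225, Pow(S, 2)) (Function('r')(S) = Mul(Add(-9, Mul(2, Pow(-52, 3))), Pow(S, 2)) = Mul(Add(-9, Mul(2, -140608)), Pow(S, 2)) = Mul(Add(-9, -281216), Pow(S, 2)) = Mul(-281225, Pow(S, 2)))
Pow(Add(C, Function('r')(Function('M')(4))), -1) = Pow(Add(338724, Mul(-281225, Pow(41, 2))), -1) = Pow(Add(338724, Mul(-281225, 1681)), -1) = Pow(Add(338724, -472739225), -1) = Pow(-472400501, -1) = Rational(-1, 472400501)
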